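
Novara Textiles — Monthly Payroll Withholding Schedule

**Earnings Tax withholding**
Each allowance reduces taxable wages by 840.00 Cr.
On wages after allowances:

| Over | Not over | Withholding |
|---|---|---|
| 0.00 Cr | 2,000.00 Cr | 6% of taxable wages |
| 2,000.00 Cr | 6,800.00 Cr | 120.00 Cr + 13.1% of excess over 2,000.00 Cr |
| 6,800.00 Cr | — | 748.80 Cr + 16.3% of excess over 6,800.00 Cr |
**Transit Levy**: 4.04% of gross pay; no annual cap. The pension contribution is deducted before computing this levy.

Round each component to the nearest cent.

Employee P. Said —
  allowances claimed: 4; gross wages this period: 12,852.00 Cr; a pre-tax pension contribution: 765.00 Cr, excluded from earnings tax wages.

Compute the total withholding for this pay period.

Earnings Tax: taxable = 12,852.00 Cr − 765.00 Cr − 4×840.00 Cr = 8,727.00 Cr
  748.80 Cr + 16.3% × (8,727.00 Cr − 6,800.00 Cr) = 748.80 Cr + 16.3% × 1,927.00 Cr = 1,062.90 Cr
Transit Levy: 4.04% × 12,087.00 Cr = 488.31 Cr
Total: 1,062.90 Cr + 488.31 Cr = 1,551.21 Cr

1,551.21 Cr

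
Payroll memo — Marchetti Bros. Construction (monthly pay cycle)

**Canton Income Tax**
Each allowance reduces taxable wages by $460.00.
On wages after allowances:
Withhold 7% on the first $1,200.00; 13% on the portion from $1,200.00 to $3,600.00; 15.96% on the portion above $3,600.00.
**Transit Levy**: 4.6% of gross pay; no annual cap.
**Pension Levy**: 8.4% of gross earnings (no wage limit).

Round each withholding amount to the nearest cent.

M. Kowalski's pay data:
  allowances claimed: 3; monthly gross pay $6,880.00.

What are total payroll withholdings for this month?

Canton Income Tax: taxable = $6,880.00 − 3×$460.00 = $5,500.00
  $396.00 + 15.96% × ($5,500.00 − $3,600.00) = $396.00 + 15.96% × $1,900.00 = $699.24
Transit Levy: 4.6% × $6,880.00 = $316.48
Pension Levy: 8.4% × $6,880.00 = $577.92
Total: $699.24 + $316.48 + $577.92 = $1,593.64

$1,593.64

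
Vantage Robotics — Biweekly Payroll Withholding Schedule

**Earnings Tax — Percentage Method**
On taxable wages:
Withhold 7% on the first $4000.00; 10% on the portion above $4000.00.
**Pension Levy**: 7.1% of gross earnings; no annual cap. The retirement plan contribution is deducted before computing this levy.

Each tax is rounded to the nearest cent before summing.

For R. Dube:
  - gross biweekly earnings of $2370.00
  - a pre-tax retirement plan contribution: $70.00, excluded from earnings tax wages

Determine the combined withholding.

$324.30

Earnings Tax: taxable = $2370.00 − $70.00 = $2300.00
  7% × $2300.00 = $161.00
Pension Levy: 7.1% × $2300.00 = $163.30
Total: $161.00 + $163.30 = $324.30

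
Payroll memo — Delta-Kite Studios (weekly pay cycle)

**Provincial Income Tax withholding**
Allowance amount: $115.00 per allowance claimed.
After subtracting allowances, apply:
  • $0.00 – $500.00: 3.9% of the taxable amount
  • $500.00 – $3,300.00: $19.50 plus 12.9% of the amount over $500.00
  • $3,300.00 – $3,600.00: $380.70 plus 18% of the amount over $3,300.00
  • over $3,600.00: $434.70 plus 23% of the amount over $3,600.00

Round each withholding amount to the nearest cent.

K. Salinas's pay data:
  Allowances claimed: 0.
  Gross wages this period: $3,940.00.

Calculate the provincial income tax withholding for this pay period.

$512.90

Provincial Income Tax: taxable = $3,940.00
  $434.70 + 23% × ($3,940.00 − $3,600.00) = $434.70 + 23% × $340.00 = $512.90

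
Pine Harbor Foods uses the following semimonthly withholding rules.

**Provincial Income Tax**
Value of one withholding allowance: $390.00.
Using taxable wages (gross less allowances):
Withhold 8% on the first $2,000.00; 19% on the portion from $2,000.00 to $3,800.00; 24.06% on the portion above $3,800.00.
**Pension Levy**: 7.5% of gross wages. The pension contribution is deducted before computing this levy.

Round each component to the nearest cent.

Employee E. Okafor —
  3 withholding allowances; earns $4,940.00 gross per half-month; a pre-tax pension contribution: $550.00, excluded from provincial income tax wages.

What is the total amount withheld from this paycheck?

Provincial Income Tax: taxable = $4,940.00 − $550.00 − 3×$390.00 = $3,220.00
  $160.00 + 19% × ($3,220.00 − $2,000.00) = $160.00 + 19% × $1,220.00 = $391.80
Pension Levy: 7.5% × $4,390.00 = $329.25
Total: $391.80 + $329.25 = $721.05

$721.05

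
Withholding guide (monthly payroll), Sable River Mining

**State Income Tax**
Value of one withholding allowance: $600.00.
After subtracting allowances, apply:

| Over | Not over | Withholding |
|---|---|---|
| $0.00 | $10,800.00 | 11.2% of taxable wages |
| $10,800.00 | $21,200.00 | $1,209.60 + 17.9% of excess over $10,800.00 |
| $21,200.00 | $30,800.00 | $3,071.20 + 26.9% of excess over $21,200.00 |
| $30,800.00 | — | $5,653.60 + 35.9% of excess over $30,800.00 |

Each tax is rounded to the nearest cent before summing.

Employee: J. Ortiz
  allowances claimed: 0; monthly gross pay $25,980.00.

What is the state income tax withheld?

State Income Tax: taxable = $25,980.00
  $3,071.20 + 26.9% × ($25,980.00 − $21,200.00) = $3,071.20 + 26.9% × $4,780.00 = $4,357.02

$4,357.02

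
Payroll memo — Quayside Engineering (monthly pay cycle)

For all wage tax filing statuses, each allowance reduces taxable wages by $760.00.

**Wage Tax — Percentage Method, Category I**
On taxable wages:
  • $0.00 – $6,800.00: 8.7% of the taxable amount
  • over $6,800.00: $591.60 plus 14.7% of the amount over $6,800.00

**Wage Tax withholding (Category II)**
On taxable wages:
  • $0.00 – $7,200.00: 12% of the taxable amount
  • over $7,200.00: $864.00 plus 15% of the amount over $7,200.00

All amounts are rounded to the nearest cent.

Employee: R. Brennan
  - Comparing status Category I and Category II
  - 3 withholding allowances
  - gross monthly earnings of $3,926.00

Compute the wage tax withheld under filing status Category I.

Wage Tax (Category I): taxable = $3,926.00 − 3×$760.00 = $1,646.00
  8.7% × $1,646.00 = $143.20

$143.20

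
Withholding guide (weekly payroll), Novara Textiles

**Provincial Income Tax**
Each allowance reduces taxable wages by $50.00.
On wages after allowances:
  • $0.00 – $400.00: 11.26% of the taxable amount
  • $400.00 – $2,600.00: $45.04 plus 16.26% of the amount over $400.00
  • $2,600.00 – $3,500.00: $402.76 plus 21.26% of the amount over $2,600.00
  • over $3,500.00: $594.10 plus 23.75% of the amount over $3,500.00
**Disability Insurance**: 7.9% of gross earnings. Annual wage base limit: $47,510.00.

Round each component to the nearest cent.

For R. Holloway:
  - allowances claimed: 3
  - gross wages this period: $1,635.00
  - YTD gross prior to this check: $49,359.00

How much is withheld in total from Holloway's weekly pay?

$221.46

Provincial Income Tax: taxable = $1,635.00 − 3×$50.00 = $1,485.00
  $45.04 + 16.26% × ($1,485.00 − $400.00) = $45.04 + 16.26% × $1,085.00 = $221.46
Disability Insurance: YTD $49,359.00 ≥ cap $47,510.00 → $0.00
Total: $221.46 + $0.00 = $221.46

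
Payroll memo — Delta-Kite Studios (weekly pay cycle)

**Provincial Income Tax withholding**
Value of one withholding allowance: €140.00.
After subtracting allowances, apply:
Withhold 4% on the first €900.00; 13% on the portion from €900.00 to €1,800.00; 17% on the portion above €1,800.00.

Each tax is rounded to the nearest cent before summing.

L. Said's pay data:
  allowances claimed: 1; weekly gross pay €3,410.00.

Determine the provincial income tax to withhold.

€402.90

Provincial Income Tax: taxable = €3,410.00 − 1×€140.00 = €3,270.00
  €153.00 + 17% × (€3,270.00 − €1,800.00) = €153.00 + 17% × €1,470.00 = €402.90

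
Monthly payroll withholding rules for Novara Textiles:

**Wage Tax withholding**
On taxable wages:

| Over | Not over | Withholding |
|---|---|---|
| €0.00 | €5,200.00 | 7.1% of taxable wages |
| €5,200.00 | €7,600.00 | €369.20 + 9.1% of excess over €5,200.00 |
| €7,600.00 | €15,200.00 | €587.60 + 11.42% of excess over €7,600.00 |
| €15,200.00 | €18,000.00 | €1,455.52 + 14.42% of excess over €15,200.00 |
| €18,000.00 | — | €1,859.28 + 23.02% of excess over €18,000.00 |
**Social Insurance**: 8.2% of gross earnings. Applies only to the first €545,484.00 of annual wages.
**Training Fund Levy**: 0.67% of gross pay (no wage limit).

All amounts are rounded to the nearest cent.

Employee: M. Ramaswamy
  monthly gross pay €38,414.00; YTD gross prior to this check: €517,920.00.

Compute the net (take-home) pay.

€29,337.80

Wage Tax: taxable = €38,414.00
  €1,859.28 + 23.02% × (€38,414.00 − €18,000.00) = €1,859.28 + 23.02% × €20,414.00 = €6,558.58
Social Insurance: cap €545,484.00 − YTD €517,920.00 = €27,564.00 subject; 8.2% × €27,564.00 = €2,260.25
Training Fund Levy: 0.67% × €38,414.00 = €257.37
Total withheld: €6,558.58 + €2,260.25 + €257.37 = €9,076.20
Net pay: €38,414.00 − €9,076.20 = €29,337.80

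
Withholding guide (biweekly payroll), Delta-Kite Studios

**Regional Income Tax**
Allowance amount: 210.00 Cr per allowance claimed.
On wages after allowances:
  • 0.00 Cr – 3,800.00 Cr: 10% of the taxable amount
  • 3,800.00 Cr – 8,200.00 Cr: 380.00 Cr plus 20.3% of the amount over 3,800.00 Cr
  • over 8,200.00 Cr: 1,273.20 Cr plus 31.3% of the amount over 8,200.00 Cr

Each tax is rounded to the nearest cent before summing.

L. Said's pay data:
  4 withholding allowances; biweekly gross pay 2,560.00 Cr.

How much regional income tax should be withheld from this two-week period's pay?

172.00 Cr

Regional Income Tax: taxable = 2,560.00 Cr − 4×210.00 Cr = 1,720.00 Cr
  10% × 1,720.00 Cr = 172.00 Cr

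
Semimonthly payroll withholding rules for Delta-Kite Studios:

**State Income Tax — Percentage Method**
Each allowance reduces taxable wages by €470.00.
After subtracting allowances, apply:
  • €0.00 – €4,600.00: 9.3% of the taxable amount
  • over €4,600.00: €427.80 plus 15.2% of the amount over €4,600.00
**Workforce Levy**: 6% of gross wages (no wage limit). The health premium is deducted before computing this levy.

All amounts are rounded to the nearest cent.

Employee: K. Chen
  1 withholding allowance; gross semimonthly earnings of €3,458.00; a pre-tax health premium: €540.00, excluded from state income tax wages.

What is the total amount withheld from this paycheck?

State Income Tax: taxable = €3,458.00 − €540.00 − 1×€470.00 = €2,448.00
  9.3% × €2,448.00 = €227.66
Workforce Levy: 6% × €2,918.00 = €175.08
Total: €227.66 + €175.08 = €402.74

€402.74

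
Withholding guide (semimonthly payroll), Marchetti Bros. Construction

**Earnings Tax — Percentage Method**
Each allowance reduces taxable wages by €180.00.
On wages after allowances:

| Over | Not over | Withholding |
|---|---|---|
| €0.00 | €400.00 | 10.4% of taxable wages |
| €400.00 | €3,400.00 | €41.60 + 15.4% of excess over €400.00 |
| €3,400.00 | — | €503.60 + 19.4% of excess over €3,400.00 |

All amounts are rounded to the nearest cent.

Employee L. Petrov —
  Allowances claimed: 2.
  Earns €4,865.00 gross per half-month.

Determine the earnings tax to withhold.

€717.97

Earnings Tax: taxable = €4,865.00 − 2×€180.00 = €4,505.00
  €503.60 + 19.4% × (€4,505.00 − €3,400.00) = €503.60 + 19.4% × €1,105.00 = €717.97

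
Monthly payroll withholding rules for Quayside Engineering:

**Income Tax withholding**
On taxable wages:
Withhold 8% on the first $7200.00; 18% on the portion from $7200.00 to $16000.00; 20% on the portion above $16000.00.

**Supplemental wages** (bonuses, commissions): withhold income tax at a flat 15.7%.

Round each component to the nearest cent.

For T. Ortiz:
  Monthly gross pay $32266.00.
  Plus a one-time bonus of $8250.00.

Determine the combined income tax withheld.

$6708.45

Income Tax: taxable = $32266.00
  $2160.00 + 20% × ($32266.00 − $16000.00) = $2160.00 + 20% × $16266.00 = $5413.20
Supplemental (15.7% flat on bonus): 15.7% × $8250.00 = $1295.25
Total income tax: $5413.20 + $1295.25 = $6708.45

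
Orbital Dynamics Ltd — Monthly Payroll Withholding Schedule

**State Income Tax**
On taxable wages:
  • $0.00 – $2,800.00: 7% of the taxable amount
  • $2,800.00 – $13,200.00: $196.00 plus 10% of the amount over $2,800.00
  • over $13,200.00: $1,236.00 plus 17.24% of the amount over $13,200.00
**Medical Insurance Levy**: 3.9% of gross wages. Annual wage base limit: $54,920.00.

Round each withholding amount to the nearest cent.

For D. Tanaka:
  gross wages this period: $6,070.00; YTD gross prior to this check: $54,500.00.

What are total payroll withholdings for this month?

$539.38

State Income Tax: taxable = $6,070.00
  $196.00 + 10% × ($6,070.00 − $2,800.00) = $196.00 + 10% × $3,270.00 = $523.00
Medical Insurance Levy: cap $54,920.00 − YTD $54,500.00 = $420.00 subject; 3.9% × $420.00 = $16.38
Total: $523.00 + $16.38 = $539.38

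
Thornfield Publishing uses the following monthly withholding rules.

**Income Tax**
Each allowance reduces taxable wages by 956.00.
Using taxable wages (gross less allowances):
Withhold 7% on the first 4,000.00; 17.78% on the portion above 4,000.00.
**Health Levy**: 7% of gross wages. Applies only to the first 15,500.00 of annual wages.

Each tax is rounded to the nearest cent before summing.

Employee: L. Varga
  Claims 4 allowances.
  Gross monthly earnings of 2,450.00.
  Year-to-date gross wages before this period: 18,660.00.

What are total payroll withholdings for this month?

0.00

Income Tax: taxable = 2,450.00 − 4×956.00 = -1,374.00
  Taxable ≤ 0 → 0.00
Health Levy: YTD 18,660.00 ≥ cap 15,500.00 → 0.00
Total: 0.00 + 0.00 = 0.00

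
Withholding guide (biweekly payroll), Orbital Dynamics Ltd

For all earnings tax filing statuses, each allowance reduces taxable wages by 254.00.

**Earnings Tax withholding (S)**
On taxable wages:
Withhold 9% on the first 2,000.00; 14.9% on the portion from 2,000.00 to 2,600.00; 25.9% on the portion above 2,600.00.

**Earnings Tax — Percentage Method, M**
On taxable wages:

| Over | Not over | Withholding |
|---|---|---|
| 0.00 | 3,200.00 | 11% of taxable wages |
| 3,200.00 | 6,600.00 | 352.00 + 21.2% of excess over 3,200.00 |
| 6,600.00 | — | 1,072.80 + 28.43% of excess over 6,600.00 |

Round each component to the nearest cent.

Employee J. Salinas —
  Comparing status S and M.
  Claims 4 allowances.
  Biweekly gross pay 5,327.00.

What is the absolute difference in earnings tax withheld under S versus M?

Earnings Tax (S): taxable = 5,327.00 − 4×254.00 = 4,311.00
  269.40 + 25.9% × (4,311.00 − 2,600.00) = 269.40 + 25.9% × 1,711.00 = 712.55
Earnings Tax (M): taxable = 5,327.00 − 4×254.00 = 4,311.00
  352.00 + 21.2% × (4,311.00 − 3,200.00) = 352.00 + 21.2% × 1,111.00 = 587.53
Difference: |712.55 − 587.53| = 125.02 (higher under S)

125.02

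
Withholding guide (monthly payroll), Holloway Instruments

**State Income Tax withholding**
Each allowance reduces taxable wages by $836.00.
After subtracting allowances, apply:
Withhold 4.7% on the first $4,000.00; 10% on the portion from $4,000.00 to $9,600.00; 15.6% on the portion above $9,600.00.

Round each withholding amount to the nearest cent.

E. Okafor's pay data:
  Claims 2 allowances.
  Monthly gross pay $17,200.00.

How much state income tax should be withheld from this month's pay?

$1,672.77

State Income Tax: taxable = $17,200.00 − 2×$836.00 = $15,528.00
  $748.00 + 15.6% × ($15,528.00 − $9,600.00) = $748.00 + 15.6% × $5,928.00 = $1,672.77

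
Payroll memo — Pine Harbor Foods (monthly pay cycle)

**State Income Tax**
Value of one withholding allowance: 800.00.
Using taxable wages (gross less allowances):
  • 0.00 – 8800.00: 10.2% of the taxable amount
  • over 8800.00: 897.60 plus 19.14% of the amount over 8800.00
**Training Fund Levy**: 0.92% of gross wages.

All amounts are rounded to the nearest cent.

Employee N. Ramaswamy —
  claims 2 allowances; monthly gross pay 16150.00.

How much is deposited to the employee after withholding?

14003.27

State Income Tax: taxable = 16150.00 − 2×800.00 = 14550.00
  897.60 + 19.14% × (14550.00 − 8800.00) = 897.60 + 19.14% × 5750.00 = 1998.15
Training Fund Levy: 0.92% × 16150.00 = 148.58
Total withheld: 1998.15 + 148.58 = 2146.73
Net pay: 16150.00 − 2146.73 = 14003.27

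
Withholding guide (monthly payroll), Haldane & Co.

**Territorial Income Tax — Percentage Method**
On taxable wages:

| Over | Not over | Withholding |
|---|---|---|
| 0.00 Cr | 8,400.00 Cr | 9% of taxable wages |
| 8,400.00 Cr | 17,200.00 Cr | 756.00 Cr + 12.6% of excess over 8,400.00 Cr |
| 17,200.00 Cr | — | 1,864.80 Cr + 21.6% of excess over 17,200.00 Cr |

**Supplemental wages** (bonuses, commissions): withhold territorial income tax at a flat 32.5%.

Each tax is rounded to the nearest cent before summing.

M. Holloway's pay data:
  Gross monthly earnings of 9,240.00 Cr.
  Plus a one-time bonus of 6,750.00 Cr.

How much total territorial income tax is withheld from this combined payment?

3,055.59 Cr

Territorial Income Tax: taxable = 9,240.00 Cr
  756.00 Cr + 12.6% × (9,240.00 Cr − 8,400.00 Cr) = 756.00 Cr + 12.6% × 840.00 Cr = 861.84 Cr
Supplemental (32.5% flat on bonus): 32.5% × 6,750.00 Cr = 2,193.75 Cr
Total territorial income tax: 861.84 Cr + 2,193.75 Cr = 3,055.59 Cr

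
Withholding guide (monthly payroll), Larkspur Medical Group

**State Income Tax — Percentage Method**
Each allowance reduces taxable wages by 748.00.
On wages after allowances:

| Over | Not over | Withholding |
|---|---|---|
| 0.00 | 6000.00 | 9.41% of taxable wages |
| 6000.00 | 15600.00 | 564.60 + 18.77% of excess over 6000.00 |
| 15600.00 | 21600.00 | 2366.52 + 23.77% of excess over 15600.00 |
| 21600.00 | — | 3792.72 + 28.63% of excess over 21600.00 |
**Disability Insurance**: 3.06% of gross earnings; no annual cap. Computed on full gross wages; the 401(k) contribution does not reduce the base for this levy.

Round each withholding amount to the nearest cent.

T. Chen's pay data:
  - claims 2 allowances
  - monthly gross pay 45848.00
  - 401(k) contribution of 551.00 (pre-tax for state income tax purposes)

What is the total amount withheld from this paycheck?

State Income Tax: taxable = 45848.00 − 551.00 − 2×748.00 = 43801.00
  3792.72 + 28.63% × (43801.00 − 21600.00) = 3792.72 + 28.63% × 22201.00 = 10148.87
Disability Insurance: 3.06% × 45848.00 = 1402.95
Total: 10148.87 + 1402.95 = 11551.82

11551.82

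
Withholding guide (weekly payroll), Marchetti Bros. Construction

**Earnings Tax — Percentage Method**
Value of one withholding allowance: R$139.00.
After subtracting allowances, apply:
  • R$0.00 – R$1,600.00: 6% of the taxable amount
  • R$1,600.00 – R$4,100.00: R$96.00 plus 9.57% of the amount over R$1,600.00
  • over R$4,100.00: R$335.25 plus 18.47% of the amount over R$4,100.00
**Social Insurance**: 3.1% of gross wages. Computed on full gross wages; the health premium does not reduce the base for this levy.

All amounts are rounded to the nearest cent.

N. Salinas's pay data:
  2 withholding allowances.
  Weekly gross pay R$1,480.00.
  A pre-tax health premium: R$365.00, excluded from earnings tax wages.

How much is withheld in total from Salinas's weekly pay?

R$96.10

Earnings Tax: taxable = R$1,480.00 − R$365.00 − 2×R$139.00 = R$837.00
  6% × R$837.00 = R$50.22
Social Insurance: 3.1% × R$1,480.00 = R$45.88
Total: R$50.22 + R$45.88 = R$96.10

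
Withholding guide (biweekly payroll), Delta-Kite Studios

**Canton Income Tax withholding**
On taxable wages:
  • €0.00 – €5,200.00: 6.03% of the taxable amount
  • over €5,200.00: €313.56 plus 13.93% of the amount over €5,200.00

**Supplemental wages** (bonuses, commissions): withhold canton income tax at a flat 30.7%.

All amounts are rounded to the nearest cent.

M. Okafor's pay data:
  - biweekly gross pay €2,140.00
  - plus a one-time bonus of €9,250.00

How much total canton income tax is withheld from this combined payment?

€2,968.79

Canton Income Tax: taxable = €2,140.00
  6.03% × €2,140.00 = €129.04
Supplemental (30.7% flat on bonus): 30.7% × €9,250.00 = €2,839.75
Total canton income tax: €129.04 + €2,839.75 = €2,968.79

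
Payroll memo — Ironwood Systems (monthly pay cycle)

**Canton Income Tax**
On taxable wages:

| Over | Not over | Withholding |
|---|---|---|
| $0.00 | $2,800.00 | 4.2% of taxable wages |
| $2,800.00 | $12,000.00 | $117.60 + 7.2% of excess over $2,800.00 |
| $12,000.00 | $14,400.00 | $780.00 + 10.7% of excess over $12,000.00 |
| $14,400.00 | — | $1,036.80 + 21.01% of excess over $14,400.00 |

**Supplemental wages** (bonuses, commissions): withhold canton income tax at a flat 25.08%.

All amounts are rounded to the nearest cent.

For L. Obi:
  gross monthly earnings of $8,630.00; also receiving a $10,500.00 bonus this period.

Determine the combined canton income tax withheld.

$3,170.76

Canton Income Tax: taxable = $8,630.00
  $117.60 + 7.2% × ($8,630.00 − $2,800.00) = $117.60 + 7.2% × $5,830.00 = $537.36
Supplemental (25.08% flat on bonus): 25.08% × $10,500.00 = $2,633.40
Total canton income tax: $537.36 + $2,633.40 = $3,170.76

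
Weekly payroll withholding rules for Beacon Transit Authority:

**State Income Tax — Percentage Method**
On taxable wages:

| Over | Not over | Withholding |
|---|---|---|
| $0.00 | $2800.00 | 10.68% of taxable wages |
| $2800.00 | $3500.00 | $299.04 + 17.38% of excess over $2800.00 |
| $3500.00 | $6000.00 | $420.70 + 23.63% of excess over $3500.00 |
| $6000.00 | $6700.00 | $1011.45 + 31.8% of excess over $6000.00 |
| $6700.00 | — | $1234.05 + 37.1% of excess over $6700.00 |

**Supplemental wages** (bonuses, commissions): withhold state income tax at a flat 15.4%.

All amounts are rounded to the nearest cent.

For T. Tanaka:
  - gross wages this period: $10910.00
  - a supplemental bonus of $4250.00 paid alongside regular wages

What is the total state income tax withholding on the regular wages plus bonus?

State Income Tax: taxable = $10910.00
  $1234.05 + 37.1% × ($10910.00 − $6700.00) = $1234.05 + 37.1% × $4210.00 = $2795.96
Supplemental (15.4% flat on bonus): 15.4% × $4250.00 = $654.50
Total state income tax: $2795.96 + $654.50 = $3450.46

$3450.46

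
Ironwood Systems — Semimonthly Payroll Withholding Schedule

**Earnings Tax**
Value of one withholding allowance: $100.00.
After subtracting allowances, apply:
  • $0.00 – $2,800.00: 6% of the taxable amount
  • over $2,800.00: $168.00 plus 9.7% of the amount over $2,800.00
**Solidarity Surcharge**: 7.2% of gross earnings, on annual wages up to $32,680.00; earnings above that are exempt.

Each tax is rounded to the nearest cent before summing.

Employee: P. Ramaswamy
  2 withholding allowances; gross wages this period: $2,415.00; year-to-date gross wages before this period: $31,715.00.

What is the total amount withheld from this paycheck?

$202.38

Earnings Tax: taxable = $2,415.00 − 2×$100.00 = $2,215.00
  6% × $2,215.00 = $132.90
Solidarity Surcharge: cap $32,680.00 − YTD $31,715.00 = $965.00 subject; 7.2% × $965.00 = $69.48
Total: $132.90 + $69.48 = $202.38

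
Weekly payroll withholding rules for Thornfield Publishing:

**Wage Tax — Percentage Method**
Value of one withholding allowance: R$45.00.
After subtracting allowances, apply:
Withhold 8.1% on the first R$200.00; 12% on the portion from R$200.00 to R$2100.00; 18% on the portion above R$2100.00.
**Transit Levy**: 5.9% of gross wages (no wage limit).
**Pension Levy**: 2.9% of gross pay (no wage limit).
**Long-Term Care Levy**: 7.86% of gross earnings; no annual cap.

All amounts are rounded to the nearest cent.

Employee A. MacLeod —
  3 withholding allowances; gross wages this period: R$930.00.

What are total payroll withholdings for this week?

Wage Tax: taxable = R$930.00 − 3×R$45.00 = R$795.00
  R$16.20 + 12% × (R$795.00 − R$200.00) = R$16.20 + 12% × R$595.00 = R$87.60
Transit Levy: 5.9% × R$930.00 = R$54.87
Pension Levy: 2.9% × R$930.00 = R$26.97
Long-Term Care Levy: 7.86% × R$930.00 = R$73.10
Total: R$87.60 + R$54.87 + R$26.97 + R$73.10 = R$242.54

R$242.54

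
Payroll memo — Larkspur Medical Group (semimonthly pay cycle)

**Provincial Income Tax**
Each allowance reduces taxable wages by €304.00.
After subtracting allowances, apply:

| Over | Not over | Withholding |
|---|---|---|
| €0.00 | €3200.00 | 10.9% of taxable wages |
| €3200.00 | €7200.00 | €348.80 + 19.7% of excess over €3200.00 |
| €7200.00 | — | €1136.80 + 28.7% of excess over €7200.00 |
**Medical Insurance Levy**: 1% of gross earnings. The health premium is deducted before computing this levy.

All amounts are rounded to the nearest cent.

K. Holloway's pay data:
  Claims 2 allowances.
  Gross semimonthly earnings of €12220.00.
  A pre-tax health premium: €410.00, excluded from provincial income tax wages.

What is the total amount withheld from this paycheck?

Provincial Income Tax: taxable = €12220.00 − €410.00 − 2×€304.00 = €11202.00
  €1136.80 + 28.7% × (€11202.00 − €7200.00) = €1136.80 + 28.7% × €4002.00 = €2285.37
Medical Insurance Levy: 1% × €11810.00 = €118.10
Total: €2285.37 + €118.10 = €2403.47

€2403.47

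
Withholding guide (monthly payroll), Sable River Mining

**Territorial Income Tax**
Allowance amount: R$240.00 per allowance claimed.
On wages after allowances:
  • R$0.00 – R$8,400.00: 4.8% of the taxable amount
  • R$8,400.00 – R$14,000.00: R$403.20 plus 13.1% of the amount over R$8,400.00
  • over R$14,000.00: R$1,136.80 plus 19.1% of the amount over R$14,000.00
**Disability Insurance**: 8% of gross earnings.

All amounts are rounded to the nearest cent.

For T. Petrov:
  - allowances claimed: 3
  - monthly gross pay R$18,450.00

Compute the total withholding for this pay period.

Territorial Income Tax: taxable = R$18,450.00 − 3×R$240.00 = R$17,730.00
  R$1,136.80 + 19.1% × (R$17,730.00 − R$14,000.00) = R$1,136.80 + 19.1% × R$3,730.00 = R$1,849.23
Disability Insurance: 8% × R$18,450.00 = R$1,476.00
Total: R$1,849.23 + R$1,476.00 = R$3,325.23

R$3,325.23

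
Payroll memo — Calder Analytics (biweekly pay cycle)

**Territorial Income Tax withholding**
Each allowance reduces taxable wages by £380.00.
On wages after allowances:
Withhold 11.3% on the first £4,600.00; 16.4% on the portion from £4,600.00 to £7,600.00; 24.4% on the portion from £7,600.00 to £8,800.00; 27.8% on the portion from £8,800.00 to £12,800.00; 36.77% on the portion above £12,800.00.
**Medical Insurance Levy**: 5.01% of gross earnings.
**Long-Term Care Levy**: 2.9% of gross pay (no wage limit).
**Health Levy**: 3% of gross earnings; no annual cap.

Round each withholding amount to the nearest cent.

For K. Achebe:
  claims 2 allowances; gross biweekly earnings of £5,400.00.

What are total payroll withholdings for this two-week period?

£1,115.50

Territorial Income Tax: taxable = £5,400.00 − 2×£380.00 = £4,640.00
  £519.80 + 16.4% × (£4,640.00 − £4,600.00) = £519.80 + 16.4% × £40.00 = £526.36
Medical Insurance Levy: 5.01% × £5,400.00 = £270.54
Long-Term Care Levy: 2.9% × £5,400.00 = £156.60
Health Levy: 3% × £5,400.00 = £162.00
Total: £526.36 + £270.54 + £156.60 + £162.00 = £1,115.50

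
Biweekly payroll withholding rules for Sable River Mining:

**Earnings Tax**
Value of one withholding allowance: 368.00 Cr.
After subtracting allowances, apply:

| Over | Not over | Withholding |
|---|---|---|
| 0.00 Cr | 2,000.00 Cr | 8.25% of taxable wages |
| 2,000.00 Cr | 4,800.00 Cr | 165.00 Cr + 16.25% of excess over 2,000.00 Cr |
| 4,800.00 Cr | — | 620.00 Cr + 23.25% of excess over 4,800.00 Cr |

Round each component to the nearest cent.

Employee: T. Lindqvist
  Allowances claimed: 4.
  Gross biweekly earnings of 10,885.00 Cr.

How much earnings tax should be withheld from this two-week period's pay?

Earnings Tax: taxable = 10,885.00 Cr − 4×368.00 Cr = 9,413.00 Cr
  620.00 Cr + 23.25% × (9,413.00 Cr − 4,800.00 Cr) = 620.00 Cr + 23.25% × 4,613.00 Cr = 1,692.52 Cr

1,692.52 Cr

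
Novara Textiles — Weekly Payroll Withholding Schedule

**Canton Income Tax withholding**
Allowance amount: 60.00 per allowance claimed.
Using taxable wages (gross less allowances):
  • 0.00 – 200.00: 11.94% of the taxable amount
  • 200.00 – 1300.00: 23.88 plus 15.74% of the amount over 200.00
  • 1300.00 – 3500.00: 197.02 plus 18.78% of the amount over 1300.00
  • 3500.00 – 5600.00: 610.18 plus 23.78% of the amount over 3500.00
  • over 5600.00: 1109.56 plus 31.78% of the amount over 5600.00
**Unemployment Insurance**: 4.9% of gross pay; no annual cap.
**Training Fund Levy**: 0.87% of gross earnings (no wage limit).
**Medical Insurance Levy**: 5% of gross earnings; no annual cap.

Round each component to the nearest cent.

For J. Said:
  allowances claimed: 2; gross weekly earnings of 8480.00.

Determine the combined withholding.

Canton Income Tax: taxable = 8480.00 − 2×60.00 = 8360.00
  1109.56 + 31.78% × (8360.00 − 5600.00) = 1109.56 + 31.78% × 2760.00 = 1986.69
Unemployment Insurance: 4.9% × 8480.00 = 415.52
Training Fund Levy: 0.87% × 8480.00 = 73.78
Medical Insurance Levy: 5% × 8480.00 = 424.00
Total: 1986.69 + 415.52 + 73.78 + 424.00 = 2899.99

2899.99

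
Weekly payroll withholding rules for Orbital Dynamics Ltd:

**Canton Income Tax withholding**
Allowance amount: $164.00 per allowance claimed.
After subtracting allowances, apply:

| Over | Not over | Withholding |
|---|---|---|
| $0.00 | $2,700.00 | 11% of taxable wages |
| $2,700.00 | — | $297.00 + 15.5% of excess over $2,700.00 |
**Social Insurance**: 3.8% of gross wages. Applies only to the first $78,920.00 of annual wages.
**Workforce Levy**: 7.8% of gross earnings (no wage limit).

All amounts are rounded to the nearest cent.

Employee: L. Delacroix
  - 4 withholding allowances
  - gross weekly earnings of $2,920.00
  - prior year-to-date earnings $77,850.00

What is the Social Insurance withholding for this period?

$40.66

Social Insurance: cap $78,920.00 − YTD $77,850.00 = $1,070.00 subject; 3.8% × $1,070.00 = $40.66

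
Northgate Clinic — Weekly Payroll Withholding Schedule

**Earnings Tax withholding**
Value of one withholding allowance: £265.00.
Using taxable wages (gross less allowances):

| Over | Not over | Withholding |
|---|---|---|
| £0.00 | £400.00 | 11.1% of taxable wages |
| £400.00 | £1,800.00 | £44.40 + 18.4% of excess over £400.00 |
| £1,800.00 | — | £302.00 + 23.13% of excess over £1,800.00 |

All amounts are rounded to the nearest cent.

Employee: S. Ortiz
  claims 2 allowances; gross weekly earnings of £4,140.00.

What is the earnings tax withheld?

Earnings Tax: taxable = £4,140.00 − 2×£265.00 = £3,610.00
  £302.00 + 23.13% × (£3,610.00 − £1,800.00) = £302.00 + 23.13% × £1,810.00 = £720.65

£720.65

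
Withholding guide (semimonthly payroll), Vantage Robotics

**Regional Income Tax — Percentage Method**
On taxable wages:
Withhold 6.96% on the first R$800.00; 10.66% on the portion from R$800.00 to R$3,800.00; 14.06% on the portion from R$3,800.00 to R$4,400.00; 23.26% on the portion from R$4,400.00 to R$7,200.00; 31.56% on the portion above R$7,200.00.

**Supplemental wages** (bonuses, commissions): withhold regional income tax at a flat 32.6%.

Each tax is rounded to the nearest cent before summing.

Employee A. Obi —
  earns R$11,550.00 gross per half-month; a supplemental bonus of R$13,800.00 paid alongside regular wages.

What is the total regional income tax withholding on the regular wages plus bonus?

R$6,982.78

Regional Income Tax: taxable = R$11,550.00
  R$1,111.12 + 31.56% × (R$11,550.00 − R$7,200.00) = R$1,111.12 + 31.56% × R$4,350.00 = R$2,483.98
Supplemental (32.6% flat on bonus): 32.6% × R$13,800.00 = R$4,498.80
Total regional income tax: R$2,483.98 + R$4,498.80 = R$6,982.78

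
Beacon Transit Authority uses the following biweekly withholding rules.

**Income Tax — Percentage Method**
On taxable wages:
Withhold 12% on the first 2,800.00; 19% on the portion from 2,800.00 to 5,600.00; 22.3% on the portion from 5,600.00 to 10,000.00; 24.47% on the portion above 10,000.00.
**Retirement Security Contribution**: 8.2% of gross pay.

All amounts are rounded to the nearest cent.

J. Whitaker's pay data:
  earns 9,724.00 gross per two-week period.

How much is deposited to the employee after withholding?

7,138.98

Income Tax: taxable = 9,724.00
  868.00 + 22.3% × (9,724.00 − 5,600.00) = 868.00 + 22.3% × 4,124.00 = 1,787.65
Retirement Security Contribution: 8.2% × 9,724.00 = 797.37
Total withheld: 1,787.65 + 797.37 = 2,585.02
Net pay: 9,724.00 − 2,585.02 = 7,138.98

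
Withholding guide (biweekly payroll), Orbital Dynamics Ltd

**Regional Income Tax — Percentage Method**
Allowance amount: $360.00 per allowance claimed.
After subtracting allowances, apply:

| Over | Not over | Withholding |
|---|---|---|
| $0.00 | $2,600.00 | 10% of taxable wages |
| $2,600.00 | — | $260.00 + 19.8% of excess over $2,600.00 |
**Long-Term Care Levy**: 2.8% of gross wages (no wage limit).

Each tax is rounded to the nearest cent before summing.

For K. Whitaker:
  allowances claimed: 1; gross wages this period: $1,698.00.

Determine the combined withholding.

$181.34

Regional Income Tax: taxable = $1,698.00 − 1×$360.00 = $1,338.00
  10% × $1,338.00 = $133.80
Long-Term Care Levy: 2.8% × $1,698.00 = $47.54
Total: $133.80 + $47.54 = $181.34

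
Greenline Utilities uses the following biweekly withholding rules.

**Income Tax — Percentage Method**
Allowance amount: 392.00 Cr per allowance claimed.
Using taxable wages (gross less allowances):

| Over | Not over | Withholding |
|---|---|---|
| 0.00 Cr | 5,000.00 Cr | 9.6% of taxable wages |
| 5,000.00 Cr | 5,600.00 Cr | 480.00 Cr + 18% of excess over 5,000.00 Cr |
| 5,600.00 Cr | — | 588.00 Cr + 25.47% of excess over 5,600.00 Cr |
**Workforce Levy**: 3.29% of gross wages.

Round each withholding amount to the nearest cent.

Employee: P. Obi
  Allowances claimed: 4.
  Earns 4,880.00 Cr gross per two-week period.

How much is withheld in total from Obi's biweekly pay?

478.50 Cr

Income Tax: taxable = 4,880.00 Cr − 4×392.00 Cr = 3,312.00 Cr
  9.6% × 3,312.00 Cr = 317.95 Cr
Workforce Levy: 3.29% × 4,880.00 Cr = 160.55 Cr
Total: 317.95 Cr + 160.55 Cr = 478.50 Cr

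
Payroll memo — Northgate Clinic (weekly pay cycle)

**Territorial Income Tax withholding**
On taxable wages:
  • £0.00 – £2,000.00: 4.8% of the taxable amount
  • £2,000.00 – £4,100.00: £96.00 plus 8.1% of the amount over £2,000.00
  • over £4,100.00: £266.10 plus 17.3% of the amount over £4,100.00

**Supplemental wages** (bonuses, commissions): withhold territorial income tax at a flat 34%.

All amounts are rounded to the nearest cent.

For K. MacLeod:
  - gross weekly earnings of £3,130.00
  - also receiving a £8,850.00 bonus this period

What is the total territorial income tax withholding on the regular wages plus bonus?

Territorial Income Tax: taxable = £3,130.00
  £96.00 + 8.1% × (£3,130.00 − £2,000.00) = £96.00 + 8.1% × £1,130.00 = £187.53
Supplemental (34% flat on bonus): 34% × £8,850.00 = £3,009.00
Total territorial income tax: £187.53 + £3,009.00 = £3,196.53

£3,196.53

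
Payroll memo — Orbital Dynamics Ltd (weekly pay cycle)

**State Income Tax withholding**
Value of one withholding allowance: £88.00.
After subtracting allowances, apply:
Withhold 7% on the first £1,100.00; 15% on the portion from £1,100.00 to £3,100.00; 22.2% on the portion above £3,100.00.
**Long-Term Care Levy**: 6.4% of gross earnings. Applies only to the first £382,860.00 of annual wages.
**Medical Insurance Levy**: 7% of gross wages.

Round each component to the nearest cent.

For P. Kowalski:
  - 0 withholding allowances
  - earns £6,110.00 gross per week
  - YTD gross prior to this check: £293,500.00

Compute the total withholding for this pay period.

State Income Tax: taxable = £6,110.00
  £377.00 + 22.2% × (£6,110.00 − £3,100.00) = £377.00 + 22.2% × £3,010.00 = £1,045.22
Long-Term Care Levy: 6.4% × £6,110.00 = £391.04
Medical Insurance Levy: 7% × £6,110.00 = £427.70
Total: £1,045.22 + £391.04 + £427.70 = £1,863.96

£1,863.96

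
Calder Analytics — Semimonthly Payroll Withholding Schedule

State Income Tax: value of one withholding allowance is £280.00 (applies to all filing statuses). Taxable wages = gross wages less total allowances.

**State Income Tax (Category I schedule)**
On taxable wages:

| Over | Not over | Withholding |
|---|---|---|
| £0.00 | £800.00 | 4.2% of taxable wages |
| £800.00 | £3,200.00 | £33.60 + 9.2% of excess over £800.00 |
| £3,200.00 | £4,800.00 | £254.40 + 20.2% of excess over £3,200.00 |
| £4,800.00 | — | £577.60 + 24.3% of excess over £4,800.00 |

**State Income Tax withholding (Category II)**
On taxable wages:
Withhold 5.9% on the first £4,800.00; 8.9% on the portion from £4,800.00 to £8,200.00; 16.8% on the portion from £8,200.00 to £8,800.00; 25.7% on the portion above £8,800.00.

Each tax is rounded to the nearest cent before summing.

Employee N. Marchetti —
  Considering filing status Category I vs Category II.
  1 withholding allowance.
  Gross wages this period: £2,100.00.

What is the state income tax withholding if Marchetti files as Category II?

£107.38

State Income Tax (Category II): taxable = £2,100.00 − 1×£280.00 = £1,820.00
  5.9% × £1,820.00 = £107.38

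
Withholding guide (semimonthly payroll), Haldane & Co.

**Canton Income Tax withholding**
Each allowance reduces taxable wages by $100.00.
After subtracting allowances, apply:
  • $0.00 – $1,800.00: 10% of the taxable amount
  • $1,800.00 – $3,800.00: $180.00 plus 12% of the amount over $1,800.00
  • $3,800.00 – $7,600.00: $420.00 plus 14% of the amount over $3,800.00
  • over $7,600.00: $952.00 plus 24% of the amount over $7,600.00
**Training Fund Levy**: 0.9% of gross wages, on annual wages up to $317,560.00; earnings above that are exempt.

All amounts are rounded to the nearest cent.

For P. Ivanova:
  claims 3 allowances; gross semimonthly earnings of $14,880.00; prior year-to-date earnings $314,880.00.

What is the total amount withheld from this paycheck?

Canton Income Tax: taxable = $14,880.00 − 3×$100.00 = $14,580.00
  $952.00 + 24% × ($14,580.00 − $7,600.00) = $952.00 + 24% × $6,980.00 = $2,627.20
Training Fund Levy: cap $317,560.00 − YTD $314,880.00 = $2,680.00 subject; 0.9% × $2,680.00 = $24.12
Total: $2,627.20 + $24.12 = $2,651.32

$2,651.32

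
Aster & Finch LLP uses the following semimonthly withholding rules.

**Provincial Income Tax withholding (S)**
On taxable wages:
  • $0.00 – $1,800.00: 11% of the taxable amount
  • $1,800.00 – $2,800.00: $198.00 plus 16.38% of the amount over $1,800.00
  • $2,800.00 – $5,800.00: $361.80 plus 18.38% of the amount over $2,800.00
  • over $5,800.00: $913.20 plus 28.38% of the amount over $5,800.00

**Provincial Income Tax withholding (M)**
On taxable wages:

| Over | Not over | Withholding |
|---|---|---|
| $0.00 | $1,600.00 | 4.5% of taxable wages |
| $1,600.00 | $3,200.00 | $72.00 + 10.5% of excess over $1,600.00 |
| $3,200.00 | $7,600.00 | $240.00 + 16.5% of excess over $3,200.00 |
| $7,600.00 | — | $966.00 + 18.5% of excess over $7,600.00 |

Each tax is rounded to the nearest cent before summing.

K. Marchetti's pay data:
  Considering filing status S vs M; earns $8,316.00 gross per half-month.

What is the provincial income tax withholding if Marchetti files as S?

$1,627.24

Provincial Income Tax (S): taxable = $8,316.00
  $913.20 + 28.38% × ($8,316.00 − $5,800.00) = $913.20 + 28.38% × $2,516.00 = $1,627.24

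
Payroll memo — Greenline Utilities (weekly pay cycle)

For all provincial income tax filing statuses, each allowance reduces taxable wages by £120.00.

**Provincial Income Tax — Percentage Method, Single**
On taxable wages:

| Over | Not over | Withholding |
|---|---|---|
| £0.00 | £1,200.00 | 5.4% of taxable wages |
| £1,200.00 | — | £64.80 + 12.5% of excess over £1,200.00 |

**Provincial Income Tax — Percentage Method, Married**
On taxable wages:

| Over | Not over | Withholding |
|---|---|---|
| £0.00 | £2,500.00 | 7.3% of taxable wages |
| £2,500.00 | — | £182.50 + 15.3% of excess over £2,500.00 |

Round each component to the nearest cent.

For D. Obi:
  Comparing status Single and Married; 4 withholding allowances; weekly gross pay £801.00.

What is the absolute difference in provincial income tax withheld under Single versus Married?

Provincial Income Tax (Single): taxable = £801.00 − 4×£120.00 = £321.00
  5.4% × £321.00 = £17.33
Provincial Income Tax (Married): taxable = £801.00 − 4×£120.00 = £321.00
  7.3% × £321.00 = £23.43
Difference: |£17.33 − £23.43| = £6.10 (higher under Married)

£6.10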